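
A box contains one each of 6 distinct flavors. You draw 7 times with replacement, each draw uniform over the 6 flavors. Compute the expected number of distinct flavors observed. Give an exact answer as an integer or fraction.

201811/46656

Let Xⱼ=1 if type j appears at least once. P(Xⱼ=1) = 1 − ((6−1)/6)^7 = 201811/279936.
E[#distinct] = 6·201811/279936 = 201811/46656.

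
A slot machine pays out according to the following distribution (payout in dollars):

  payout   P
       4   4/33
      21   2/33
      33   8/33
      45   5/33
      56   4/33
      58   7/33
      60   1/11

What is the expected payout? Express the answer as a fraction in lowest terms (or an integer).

E[X] = (4/33)·4 + (2/33)·21 + (8/33)·33 + (5/33)·45 + (4/33)·56 + (7/33)·58 + (1/11)·60
     = 1357/33

1357/33 dollars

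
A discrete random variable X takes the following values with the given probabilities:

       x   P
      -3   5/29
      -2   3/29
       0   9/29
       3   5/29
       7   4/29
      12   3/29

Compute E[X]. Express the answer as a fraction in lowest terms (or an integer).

2

E[X] = (5/29)·(-3) + (3/29)·(-2) + (9/29)·0 + (5/29)·3 + (4/29)·7 + (3/29)·12
     = 2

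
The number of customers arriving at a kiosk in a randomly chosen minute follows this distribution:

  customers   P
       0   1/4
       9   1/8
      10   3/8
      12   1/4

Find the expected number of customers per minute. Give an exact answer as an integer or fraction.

E[X] = (1/4)·0 + (1/8)·9 + (3/8)·10 + (1/4)·12
     = 63/8

63/8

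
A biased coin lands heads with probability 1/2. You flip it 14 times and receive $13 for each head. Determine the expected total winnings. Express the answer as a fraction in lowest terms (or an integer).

E[#heads] = 14·1/2 = 7 (linearity over flips).
E[winnings] = 13·7 = 91.

$91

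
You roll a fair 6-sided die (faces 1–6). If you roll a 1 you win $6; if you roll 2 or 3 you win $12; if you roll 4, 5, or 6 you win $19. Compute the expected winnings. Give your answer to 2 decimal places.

E[payout] = (1/6)·6 + (1/3)·12 + (1/2)·19 = 29/2
≈ $14.50

$14.50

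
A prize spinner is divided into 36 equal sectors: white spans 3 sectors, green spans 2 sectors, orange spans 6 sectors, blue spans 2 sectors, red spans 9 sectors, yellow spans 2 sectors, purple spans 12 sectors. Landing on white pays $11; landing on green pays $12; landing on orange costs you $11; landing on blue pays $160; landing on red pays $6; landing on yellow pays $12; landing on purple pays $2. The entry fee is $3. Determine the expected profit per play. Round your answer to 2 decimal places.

$8.47

E[payout] = (3/36)·11 + (2/36)·12 + (6/36)·(-11) + (2/36)·160 + (9/36)·6 + (2/36)·12 + (12/36)·2 = 413/36
Expected profit = 413/36 − 3 = 305/36 ≈ $8.47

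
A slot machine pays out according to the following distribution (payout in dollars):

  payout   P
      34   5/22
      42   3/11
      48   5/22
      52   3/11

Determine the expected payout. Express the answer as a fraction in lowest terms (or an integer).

487/11 dollars

E[X] = (5/22)·34 + (3/11)·42 + (5/22)·48 + (3/11)·52
     = 487/11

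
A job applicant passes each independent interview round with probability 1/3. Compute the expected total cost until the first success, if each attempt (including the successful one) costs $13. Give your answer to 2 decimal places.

$39.00

E[#attempts] = 1/p = 3; E[cost] = 13·3 = 39.
≈ 39.00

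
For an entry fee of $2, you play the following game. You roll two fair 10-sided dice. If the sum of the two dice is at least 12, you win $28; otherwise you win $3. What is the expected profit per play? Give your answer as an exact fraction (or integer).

E[payout] = (11/20)·3 + (9/20)·28 = 57/4
Expected profit = 57/4 − 2 = 49/4

49/4 dollars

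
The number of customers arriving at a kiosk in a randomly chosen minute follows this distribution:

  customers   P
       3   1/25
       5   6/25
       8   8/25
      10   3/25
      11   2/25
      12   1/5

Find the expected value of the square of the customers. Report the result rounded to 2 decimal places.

77.32

E[X²] = (1/25)·9 + (6/25)·25 + (8/25)·64 + (3/25)·100 + (2/25)·121 + (1/5)·144
     = 1933/25 ≈ 77.32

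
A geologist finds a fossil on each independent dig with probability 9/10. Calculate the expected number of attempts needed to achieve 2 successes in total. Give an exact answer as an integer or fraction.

By linearity (sum of 2 independent geometric waits), E[trials] = 2/p = 2/(9/10) = 20/9.

20/9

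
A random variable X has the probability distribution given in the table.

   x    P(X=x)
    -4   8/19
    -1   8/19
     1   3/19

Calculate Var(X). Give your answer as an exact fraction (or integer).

E[X] = (8/19)·(-4) + (8/19)·(-1) + (3/19)·1 = -37/19
E[X²] = (8/19)·16 + (8/19)·1 + (3/19)·1 = 139/19
Var(X) = 139/19 − (-37/19)² = 1272/361

1272/361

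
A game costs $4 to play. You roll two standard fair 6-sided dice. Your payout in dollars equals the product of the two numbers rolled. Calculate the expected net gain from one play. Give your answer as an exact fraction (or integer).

Distribution of the product of the two numbers rolled: 1 w.p. 1/36, 2 w.p. 1/18, 3 w.p. 1/18, 4 w.p. 1/12, 5 w.p. 1/18, 6 w.p. 1/9, …
E[payout] = (1/36)·1 + (1/18)·2 + (1/18)·3 + (1/12)·4 + (1/18)·5 + (1/9)·6 + (1/18)·8 + (1/36)·9 + (1/18)·10 + (1/9)·12 + (1/18)·15 + (1/36)·16 + (1/18)·18 + (1/18)·20 + (1/18)·24 + (1/36)·25 + (1/18)·30 + (1/36)·36 = 49/4
Expected profit = 49/4 − 4 = 33/4

33/4 dollars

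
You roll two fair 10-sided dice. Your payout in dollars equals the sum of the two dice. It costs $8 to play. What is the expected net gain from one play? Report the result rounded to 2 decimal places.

$3.00

Distribution of the sum of the two dice: 2 w.p. 1/100, 3 w.p. 1/50, 4 w.p. 3/100, 5 w.p. 1/25, 6 w.p. 1/20, 7 w.p. 3/50, …
E[payout] = (1/100)·2 + (1/50)·3 + (3/100)·4 + (1/25)·5 + (1/20)·6 + (3/50)·7 + (7/100)·8 + (2/25)·9 + (9/100)·10 + (1/10)·11 + (9/100)·12 + (2/25)·13 + (7/100)·14 + (3/50)·15 + (1/20)·16 + (1/25)·17 + (3/100)·18 + (1/50)·19 + (1/100)·20 = 11
Expected profit = 11 − 8 = 3 ≈ $3.00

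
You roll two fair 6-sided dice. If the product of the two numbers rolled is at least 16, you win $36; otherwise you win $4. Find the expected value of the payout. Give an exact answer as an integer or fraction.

E[payout] = (25/36)·4 + (11/36)·36 = 124/9

124/9 dollars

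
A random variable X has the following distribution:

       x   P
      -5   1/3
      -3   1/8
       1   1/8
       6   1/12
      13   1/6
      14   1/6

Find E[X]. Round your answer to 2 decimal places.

3.08

E[X] = (1/3)·(-5) + (1/8)·(-3) + (1/8)·1 + (1/12)·6 + (1/6)·13 + (1/6)·14
     = 37/12 ≈ 3.08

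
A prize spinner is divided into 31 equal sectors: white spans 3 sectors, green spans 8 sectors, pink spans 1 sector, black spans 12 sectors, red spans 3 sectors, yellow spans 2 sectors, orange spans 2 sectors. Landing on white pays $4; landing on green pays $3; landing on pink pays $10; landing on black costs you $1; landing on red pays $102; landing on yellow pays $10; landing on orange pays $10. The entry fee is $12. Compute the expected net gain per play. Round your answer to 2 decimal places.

E[payout] = (3/31)·4 + (8/31)·3 + (1/31)·10 + (12/31)·(-1) + (3/31)·102 + (2/31)·10 + (2/31)·10 = 380/31
Expected profit = 380/31 − 12 = 8/31 ≈ $0.26

$0.26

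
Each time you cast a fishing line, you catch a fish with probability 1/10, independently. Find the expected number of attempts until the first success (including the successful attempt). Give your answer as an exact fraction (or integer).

For a geometric distribution, E[trials] = 1/p = 1/(1/10) = 10.

10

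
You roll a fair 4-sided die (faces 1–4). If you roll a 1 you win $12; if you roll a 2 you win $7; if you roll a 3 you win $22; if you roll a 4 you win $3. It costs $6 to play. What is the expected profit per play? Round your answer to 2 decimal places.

E[payout] = (1/4)·3 + (1/4)·7 + (1/4)·12 + (1/4)·22 = 11
Expected profit = 11 − 6 = 5 ≈ $5.00

$5.00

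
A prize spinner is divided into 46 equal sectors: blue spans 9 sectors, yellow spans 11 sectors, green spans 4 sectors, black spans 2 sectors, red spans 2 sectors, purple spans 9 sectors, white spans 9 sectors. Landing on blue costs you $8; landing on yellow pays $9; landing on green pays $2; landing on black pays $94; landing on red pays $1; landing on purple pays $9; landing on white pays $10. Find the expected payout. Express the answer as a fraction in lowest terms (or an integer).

E[payout] = (9/46)·(-8) + (11/46)·9 + (4/46)·2 + (2/46)·94 + (2/46)·1 + (9/46)·9 + (9/46)·10 = 198/23

198/23 dollars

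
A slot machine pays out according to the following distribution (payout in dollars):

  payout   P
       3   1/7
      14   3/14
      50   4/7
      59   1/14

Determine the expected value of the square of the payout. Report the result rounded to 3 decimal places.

1720.500

E[X²] = (1/7)·9 + (3/14)·196 + (4/7)·2500 + (1/14)·3481
     = 3441/2 ≈ 1720.500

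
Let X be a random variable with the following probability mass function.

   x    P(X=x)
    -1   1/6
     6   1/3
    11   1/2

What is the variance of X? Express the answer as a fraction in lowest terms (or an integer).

170/9

E[X] = (1/6)·(-1) + (1/3)·6 + (1/2)·11 = 22/3
E[X²] = (1/6)·1 + (1/3)·36 + (1/2)·121 = 218/3
Var(X) = 218/3 − (22/3)² = 170/9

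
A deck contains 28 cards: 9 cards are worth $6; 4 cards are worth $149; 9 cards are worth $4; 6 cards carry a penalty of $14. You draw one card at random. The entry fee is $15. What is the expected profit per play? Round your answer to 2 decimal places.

E[payout] = (9/28)·6 + (4/28)·149 + (9/28)·4 + (6/28)·(-14) = 43/2
Expected profit = 43/2 − 15 = 13/2 ≈ $6.50

$6.50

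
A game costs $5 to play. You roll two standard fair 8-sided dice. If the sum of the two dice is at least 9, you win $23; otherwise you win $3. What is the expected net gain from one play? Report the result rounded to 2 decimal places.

E[payout] = (7/16)·3 + (9/16)·23 = 57/4
Expected profit = 57/4 − 5 = 37/4 ≈ $9.25

$9.25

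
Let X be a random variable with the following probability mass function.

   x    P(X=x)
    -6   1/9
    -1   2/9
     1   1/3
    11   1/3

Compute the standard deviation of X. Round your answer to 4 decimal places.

E[X] = 28/9, E[X²] = 404/9
Var(X) = E[X²] − (E[X])² = 404/9 − 784/81 = 2852/81
SD(X) = √(2852/81) ≈ 5.9338

5.9338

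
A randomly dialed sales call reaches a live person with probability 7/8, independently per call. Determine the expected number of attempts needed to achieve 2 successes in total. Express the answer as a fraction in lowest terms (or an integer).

16/7

By linearity (sum of 2 independent geometric waits), E[trials] = 2/p = 2/(7/8) = 16/7.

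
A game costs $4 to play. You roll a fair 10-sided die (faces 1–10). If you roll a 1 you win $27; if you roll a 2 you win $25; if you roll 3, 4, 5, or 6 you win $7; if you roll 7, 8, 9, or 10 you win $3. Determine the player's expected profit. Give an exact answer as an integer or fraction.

E[payout] = (2/5)·3 + (2/5)·7 + (1/10)·25 + (1/10)·27 = 46/5
Expected profit = 46/5 − 4 = 26/5

26/5 dollars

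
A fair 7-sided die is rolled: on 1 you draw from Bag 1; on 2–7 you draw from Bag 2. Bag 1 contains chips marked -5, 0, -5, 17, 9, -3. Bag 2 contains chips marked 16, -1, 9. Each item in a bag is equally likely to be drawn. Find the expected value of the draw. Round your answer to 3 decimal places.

7.167

E[X | Bag 1] = (-5 + 0 − 5 + 17 + 9 − 3)/6 = 13/6
E[X | Bag 2] = (16 − 1 + 9)/3 = 8
E[X] = (1/7)·13/6 + (6/7)·8 = 43/6 ≈ 7.167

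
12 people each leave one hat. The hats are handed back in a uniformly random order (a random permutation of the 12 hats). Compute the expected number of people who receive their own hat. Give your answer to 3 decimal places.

Let Xᵢ = 1 if person i gets their own hat. For each i, P(Xᵢ=1) = 1/12.
By linearity of expectation, E[X₁+…+X_12] = 12·(1/12) = 1.
≈ 1.000

1.000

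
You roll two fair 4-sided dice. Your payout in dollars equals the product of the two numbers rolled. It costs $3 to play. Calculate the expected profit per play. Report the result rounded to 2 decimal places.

Distribution of the product of the two numbers rolled: 1 w.p. 1/16, 2 w.p. 1/8, 3 w.p. 1/8, 4 w.p. 3/16, 6 w.p. 1/8, 8 w.p. 1/8, …
E[payout] = (1/16)·1 + (1/8)·2 + (1/8)·3 + (3/16)·4 + (1/8)·6 + (1/8)·8 + (1/16)·9 + (1/8)·12 + (1/16)·16 = 25/4
Expected profit = 25/4 − 3 = 13/4 ≈ $3.25

$3.25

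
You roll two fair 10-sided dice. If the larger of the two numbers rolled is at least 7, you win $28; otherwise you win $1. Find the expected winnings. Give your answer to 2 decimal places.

E[payout] = (9/25)·1 + (16/25)·28 = 457/25
≈ $18.28

$18.28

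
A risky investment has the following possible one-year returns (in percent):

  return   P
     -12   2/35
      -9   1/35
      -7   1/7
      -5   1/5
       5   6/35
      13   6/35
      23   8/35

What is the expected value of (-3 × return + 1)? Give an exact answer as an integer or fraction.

E[-3x+1] = (2/35)·37 + (1/35)·28 + (1/7)·22 + (1/5)·16 + (6/35)·(-14) + (6/35)·(-38) + (8/35)·(-68)
     = -76/5

-76/5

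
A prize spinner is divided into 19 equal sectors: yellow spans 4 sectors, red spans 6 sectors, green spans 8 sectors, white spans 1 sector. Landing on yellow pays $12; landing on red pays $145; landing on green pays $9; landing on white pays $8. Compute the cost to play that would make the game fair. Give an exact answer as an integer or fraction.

998/19 dollars

E[payout] = (4/19)·12 + (6/19)·145 + (8/19)·9 + (1/19)·8 = 998/19
Fair fee = E[payout] = 998/19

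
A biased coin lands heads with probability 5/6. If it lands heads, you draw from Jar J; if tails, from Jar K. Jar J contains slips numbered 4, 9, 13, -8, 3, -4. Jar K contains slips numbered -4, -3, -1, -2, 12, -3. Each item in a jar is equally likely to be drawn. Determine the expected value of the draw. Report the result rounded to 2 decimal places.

E[X | Jar J] = (4 + 9 + 13 − 8 + 3 − 4)/6 = 17/6
E[X | Jar K] = (-4 − 3 − 1 − 2 + 12 − 3)/6 = -1/6
E[X] = (5/6)·17/6 + (1/6)·(-1/6) = 7/3 ≈ 2.33

2.33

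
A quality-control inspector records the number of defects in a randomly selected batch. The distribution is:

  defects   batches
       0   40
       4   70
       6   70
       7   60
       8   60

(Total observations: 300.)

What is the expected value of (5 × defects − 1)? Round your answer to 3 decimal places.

Total = 300, so P(defects=0) = 40/300, etc.
E[5x-1] = (2/15)·(-1) + (7/30)·19 + (7/30)·29 + (1/5)·34 + (1/5)·39
     = 77/3 ≈ 25.667

25.667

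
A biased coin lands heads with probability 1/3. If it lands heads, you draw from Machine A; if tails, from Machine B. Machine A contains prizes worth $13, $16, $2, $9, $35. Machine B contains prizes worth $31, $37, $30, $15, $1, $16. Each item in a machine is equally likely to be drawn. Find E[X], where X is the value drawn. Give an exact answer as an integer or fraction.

E[X | Machine A] = (13 + 16 + 2 + 9 + 35)/5 = 15
E[X | Machine B] = (31 + 37 + 30 + 15 + 1 + 16)/6 = 65/3
E[X] = (1/3)·15 + (2/3)·65/3 = 175/9

175/9 dollars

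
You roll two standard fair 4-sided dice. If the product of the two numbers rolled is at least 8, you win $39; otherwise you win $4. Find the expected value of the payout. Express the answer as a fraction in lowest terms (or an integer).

E[payout] = (5/8)·4 + (3/8)·39 = 137/8

137/8 dollars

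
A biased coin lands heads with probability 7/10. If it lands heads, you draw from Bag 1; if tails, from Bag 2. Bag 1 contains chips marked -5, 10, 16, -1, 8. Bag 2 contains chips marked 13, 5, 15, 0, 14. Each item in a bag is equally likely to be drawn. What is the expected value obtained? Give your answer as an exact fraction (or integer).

E[X | Bag 1] = (-5 + 10 + 16 − 1 + 8)/5 = 28/5
E[X | Bag 2] = (13 + 5 + 15 + 0 + 14)/5 = 47/5
E[X] = (7/10)·28/5 + (3/10)·47/5 = 337/50

337/50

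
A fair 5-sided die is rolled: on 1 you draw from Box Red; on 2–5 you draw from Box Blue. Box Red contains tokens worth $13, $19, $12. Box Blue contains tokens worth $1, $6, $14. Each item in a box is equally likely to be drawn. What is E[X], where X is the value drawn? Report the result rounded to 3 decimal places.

$8.533

E[X | Box Red] = (13 + 19 + 12)/3 = 44/3
E[X | Box Blue] = (1 + 6 + 14)/3 = 7
E[X] = (1/5)·44/3 + (4/5)·7 = 128/15 ≈ 8.533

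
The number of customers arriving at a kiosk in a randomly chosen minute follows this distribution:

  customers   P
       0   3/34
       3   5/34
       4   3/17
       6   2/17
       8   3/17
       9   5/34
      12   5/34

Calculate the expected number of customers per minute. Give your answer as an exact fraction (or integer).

108/17

E[X] = (3/34)·0 + (5/34)·3 + (3/17)·4 + (2/17)·6 + (3/17)·8 + (5/34)·9 + (5/34)·12
     = 108/17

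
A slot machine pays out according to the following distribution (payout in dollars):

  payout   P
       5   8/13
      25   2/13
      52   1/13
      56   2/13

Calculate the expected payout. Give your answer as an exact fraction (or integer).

E[X] = (8/13)·5 + (2/13)·25 + (1/13)·52 + (2/13)·56
     = 254/13

254/13 dollars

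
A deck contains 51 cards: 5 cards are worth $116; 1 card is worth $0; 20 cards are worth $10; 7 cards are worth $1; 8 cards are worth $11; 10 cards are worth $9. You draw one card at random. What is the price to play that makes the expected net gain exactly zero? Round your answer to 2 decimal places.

E[payout] = (5/51)·116 + (1/51)·0 + (20/51)·10 + (7/51)·1 + (8/51)·11 + (10/51)·9 = 965/51
Fair fee = E[payout] = 965/51 ≈ $18.92

$18.92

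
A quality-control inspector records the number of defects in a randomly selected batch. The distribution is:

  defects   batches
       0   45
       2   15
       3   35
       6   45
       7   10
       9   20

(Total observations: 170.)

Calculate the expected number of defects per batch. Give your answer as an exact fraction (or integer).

131/34

Total = 170, so P(defects=0) = 45/170, etc.
E[X] = (9/34)·0 + (3/34)·2 + (7/34)·3 + (9/34)·6 + (1/17)·7 + (2/17)·9
     = 131/34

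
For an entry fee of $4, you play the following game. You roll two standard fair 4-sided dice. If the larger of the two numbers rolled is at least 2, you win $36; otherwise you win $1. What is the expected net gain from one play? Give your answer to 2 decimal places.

E[payout] = (1/16)·1 + (15/16)·36 = 541/16
Expected profit = 541/16 − 4 = 477/16 ≈ $29.81

$29.81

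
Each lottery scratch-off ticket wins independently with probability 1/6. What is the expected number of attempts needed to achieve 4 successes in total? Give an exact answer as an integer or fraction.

By linearity (sum of 4 independent geometric waits), E[trials] = 4/p = 4/(1/6) = 24.

24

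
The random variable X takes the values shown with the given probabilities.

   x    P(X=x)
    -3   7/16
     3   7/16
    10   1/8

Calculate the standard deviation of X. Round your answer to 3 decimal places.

4.337

E[X] = 5/4, E[X²] = 163/8
Var(X) = E[X²] − (E[X])² = 163/8 − 25/16 = 301/16
SD(X) = √(301/16) ≈ 4.337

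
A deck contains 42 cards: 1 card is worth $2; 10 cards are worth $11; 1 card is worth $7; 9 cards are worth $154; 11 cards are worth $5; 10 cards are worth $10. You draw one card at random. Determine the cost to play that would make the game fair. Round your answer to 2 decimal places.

E[payout] = (1/42)·2 + (10/42)·11 + (1/42)·7 + (9/42)·154 + (11/42)·5 + (10/42)·10 = 830/21
Fair fee = E[payout] = 830/21 ≈ $39.52

$39.52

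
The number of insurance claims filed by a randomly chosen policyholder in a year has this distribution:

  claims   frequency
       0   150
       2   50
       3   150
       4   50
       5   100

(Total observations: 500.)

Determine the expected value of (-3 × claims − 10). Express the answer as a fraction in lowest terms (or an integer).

Total = 500, so P(claims=0) = 150/500, etc.
E[-3x-10] = (3/10)·(-10) + (1/10)·(-16) + (3/10)·(-19) + (1/10)·(-22) + (1/5)·(-25)
     = -35/2

-35/2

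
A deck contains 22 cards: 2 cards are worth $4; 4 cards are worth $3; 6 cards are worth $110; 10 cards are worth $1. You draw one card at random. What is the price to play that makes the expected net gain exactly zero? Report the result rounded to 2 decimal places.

$31.36

E[payout] = (2/22)·4 + (4/22)·3 + (6/22)·110 + (10/22)·1 = 345/11
Fair fee = E[payout] = 345/11 ≈ $31.36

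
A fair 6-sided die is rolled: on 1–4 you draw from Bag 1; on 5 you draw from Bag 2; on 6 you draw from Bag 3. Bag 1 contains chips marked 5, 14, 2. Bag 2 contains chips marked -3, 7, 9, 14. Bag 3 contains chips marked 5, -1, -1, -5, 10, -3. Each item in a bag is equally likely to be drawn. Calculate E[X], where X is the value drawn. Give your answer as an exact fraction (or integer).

E[X | Bag 1] = (5 + 14 + 2)/3 = 7
E[X | Bag 2] = (-3 + 7 + 9 + 14)/4 = 27/4
E[X | Bag 3] = (5 − 1 − 1 − 5 + 10 − 3)/6 = 5/6
E[X] = (2/3)·7 + (1/6)·27/4 + (1/6)·5/6 = 427/72

427/72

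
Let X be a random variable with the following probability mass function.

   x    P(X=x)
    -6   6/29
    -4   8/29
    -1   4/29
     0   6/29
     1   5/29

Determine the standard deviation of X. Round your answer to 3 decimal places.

2.614

E[X] = -67/29, E[X²] = 353/29
Var(X) = E[X²] − (E[X])² = 353/29 − 4489/841 = 5748/841
SD(X) = √(5748/841) ≈ 2.614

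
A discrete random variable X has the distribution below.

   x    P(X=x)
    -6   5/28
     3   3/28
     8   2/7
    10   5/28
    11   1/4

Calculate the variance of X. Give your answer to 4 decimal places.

E[X] = (5/28)·(-6) + (3/28)·3 + (2/7)·8 + (5/28)·10 + (1/4)·11 = 85/14
E[X²] = (5/28)·36 + (3/28)·9 + (2/7)·64 + (5/28)·100 + (1/4)·121 = 1033/14
Var(X) = 1033/14 − (85/14)² = 7237/196 ≈ 36.9235

36.9235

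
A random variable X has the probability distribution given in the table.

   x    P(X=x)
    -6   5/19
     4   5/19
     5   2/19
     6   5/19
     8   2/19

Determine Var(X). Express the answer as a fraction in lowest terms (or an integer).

9626/361

E[X] = (5/19)·(-6) + (5/19)·4 + (2/19)·5 + (5/19)·6 + (2/19)·8 = 46/19
E[X²] = (5/19)·36 + (5/19)·16 + (2/19)·25 + (5/19)·36 + (2/19)·64 = 618/19
Var(X) = 618/19 − (46/19)² = 9626/361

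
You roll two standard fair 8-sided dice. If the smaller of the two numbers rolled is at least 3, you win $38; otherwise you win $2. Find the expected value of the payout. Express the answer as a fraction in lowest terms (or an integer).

E[payout] = (7/16)·2 + (9/16)·38 = 89/4

89/4 dollars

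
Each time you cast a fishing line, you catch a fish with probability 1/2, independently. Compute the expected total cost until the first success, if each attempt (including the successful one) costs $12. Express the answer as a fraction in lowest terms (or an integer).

$24

E[#attempts] = 1/p = 2; E[cost] = 12·2 = 24.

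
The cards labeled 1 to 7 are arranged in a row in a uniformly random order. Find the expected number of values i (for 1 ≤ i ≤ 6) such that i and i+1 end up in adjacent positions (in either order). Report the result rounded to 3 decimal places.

1.714

For each i ∈ {1,…,6}, let Xᵢ = 1 if i and i+1 are adjacent. P(Xᵢ=1) = 2·(7−1)!/7! = 2/7.
By linearity, E[ΣXᵢ] = (6)·(2/7) = 12/7.
≈ 1.714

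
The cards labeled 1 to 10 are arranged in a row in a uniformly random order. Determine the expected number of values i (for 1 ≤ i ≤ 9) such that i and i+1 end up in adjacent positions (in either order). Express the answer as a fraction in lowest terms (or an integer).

For each i ∈ {1,…,9}, let Xᵢ = 1 if i and i+1 are adjacent. P(Xᵢ=1) = 2·(10−1)!/10! = 2/10.
By linearity, E[ΣXᵢ] = (9)·(2/10) = 9/5.

9/5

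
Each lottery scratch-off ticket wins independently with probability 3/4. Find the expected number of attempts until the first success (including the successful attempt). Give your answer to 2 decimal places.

For a geometric distribution, E[trials] = 1/p = 1/(3/4) = 4/3.
≈ 1.33

1.33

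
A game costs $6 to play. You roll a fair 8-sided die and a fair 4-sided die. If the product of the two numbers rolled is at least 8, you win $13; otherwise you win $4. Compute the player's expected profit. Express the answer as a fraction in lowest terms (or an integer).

107/32 dollars

E[payout] = (13/32)·4 + (19/32)·13 = 299/32
Expected profit = 299/32 − 6 = 107/32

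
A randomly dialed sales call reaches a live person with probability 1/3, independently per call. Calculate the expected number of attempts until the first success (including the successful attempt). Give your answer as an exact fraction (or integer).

3

For a geometric distribution, E[trials] = 1/p = 1/(1/3) = 3.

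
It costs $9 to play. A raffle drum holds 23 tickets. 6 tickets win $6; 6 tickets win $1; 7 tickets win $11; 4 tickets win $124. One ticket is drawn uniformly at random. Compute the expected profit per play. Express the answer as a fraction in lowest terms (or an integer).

408/23 dollars

E[payout] = (6/23)·6 + (6/23)·1 + (7/23)·11 + (4/23)·124 = 615/23
Expected profit = 615/23 − 9 = 408/23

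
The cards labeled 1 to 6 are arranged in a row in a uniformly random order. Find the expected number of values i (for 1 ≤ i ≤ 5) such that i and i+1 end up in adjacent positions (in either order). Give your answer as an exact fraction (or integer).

5/3

For each i ∈ {1,…,5}, let Xᵢ = 1 if i and i+1 are adjacent. P(Xᵢ=1) = 2·(6−1)!/6! = 2/6.
By linearity, E[ΣXᵢ] = (5)·(2/6) = 5/3.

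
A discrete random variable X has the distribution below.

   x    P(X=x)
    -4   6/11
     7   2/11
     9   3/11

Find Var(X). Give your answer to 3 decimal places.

37.339

E[X] = (6/11)·(-4) + (2/11)·7 + (3/11)·9 = 17/11
E[X²] = (6/11)·16 + (2/11)·49 + (3/11)·81 = 437/11
Var(X) = 437/11 − (17/11)² = 4518/121 ≈ 37.339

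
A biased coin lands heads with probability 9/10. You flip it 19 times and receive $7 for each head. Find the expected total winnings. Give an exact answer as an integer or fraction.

E[#heads] = 19·9/10 = 171/10 (linearity over flips).
E[winnings] = 7·171/10 = 1197/10.

1197/10 dollars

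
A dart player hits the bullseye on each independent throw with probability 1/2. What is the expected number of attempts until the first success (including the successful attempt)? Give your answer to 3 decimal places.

For a geometric distribution, E[trials] = 1/p = 1/(1/2) = 2.
≈ 2.000

2.000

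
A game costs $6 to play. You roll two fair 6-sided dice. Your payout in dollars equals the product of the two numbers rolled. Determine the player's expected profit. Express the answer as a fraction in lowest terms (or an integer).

Distribution of the product of the two numbers rolled: 1 w.p. 1/36, 2 w.p. 1/18, 3 w.p. 1/18, 4 w.p. 1/12, 5 w.p. 1/18, 6 w.p. 1/9, …
E[payout] = (1/36)·1 + (1/18)·2 + (1/18)·3 + (1/12)·4 + (1/18)·5 + (1/9)·6 + (1/18)·8 + (1/36)·9 + (1/18)·10 + (1/9)·12 + (1/18)·15 + (1/36)·16 + (1/18)·18 + (1/18)·20 + (1/18)·24 + (1/36)·25 + (1/18)·30 + (1/36)·36 = 49/4
Expected profit = 49/4 − 6 = 25/4

25/4 dollars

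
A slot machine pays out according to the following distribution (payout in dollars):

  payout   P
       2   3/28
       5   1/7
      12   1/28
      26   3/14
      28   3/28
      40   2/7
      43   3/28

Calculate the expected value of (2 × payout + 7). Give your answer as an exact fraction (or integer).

E[2x+7] = (3/28)·11 + (1/7)·17 + (1/28)·31 + (3/14)·59 + (3/28)·63 + (2/7)·87 + (3/28)·93
     = 825/14

825/14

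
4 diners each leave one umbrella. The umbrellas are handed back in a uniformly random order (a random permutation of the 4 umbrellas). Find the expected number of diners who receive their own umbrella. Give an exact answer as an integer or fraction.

Let Xᵢ = 1 if person i gets their own umbrella. For each i, P(Xᵢ=1) = 1/4.
By linearity of expectation, E[X₁+…+X_4] = 4·(1/4) = 1.

1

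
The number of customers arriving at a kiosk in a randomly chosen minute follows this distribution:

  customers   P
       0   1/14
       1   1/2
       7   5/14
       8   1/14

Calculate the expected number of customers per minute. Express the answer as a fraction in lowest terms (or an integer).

25/7

E[X] = (1/14)·0 + (1/2)·1 + (5/14)·7 + (1/14)·8
     = 25/7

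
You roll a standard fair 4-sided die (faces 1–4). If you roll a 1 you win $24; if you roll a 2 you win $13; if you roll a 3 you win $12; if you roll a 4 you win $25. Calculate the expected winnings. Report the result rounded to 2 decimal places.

E[payout] = (1/4)·12 + (1/4)·13 + (1/4)·24 + (1/4)·25 = 37/2
≈ $18.50

$18.50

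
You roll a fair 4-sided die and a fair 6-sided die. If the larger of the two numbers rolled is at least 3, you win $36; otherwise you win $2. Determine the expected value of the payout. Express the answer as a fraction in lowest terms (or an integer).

91/3 dollars

E[payout] = (1/6)·2 + (5/6)·36 = 91/3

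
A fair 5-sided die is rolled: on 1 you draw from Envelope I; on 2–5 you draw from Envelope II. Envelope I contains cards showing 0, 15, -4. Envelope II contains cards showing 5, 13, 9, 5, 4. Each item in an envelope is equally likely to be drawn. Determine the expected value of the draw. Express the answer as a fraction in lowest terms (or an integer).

E[X | Envelope I] = (0 + 15 − 4)/3 = 11/3
E[X | Envelope II] = (5 + 13 + 9 + 5 + 4)/5 = 36/5
E[X] = (1/5)·11/3 + (4/5)·36/5 = 487/75

487/75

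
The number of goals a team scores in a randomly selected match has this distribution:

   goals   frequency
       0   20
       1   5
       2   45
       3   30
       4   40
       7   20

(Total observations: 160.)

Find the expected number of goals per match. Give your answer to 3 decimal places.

3.031

Total = 160, so P(goals=0) = 20/160, etc.
E[X] = (1/8)·0 + (1/32)·1 + (9/32)·2 + (3/16)·3 + (1/4)·4 + (1/8)·7
     = 97/32 ≈ 3.031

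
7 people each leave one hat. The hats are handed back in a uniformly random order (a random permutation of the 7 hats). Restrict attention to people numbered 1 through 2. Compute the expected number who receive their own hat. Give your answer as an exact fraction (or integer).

Let Xᵢ = 1 if person i gets their own hat. For each i, P(Xᵢ=1) = 1/7.
By linearity of expectation, E[X₁+…+X_2] = 2·(1/7) = 2/7.

2/7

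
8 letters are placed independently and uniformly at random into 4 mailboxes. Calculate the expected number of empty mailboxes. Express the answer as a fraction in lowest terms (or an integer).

6561/16384

Let Xⱼ=1 if mailbox j is empty. P(Xⱼ=1) = ((4-1)/4)^8 = 6561/65536.
By linearity, E[#empty] = 4·6561/65536 = 6561/16384.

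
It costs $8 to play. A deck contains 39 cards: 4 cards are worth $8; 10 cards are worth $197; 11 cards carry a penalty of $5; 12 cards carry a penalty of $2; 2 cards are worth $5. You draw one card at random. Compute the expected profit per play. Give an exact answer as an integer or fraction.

1621/39 dollars

E[payout] = (4/39)·8 + (10/39)·197 + (11/39)·(-5) + (12/39)·(-2) + (2/39)·5 = 1933/39
Expected profit = 1933/39 − 8 = 1621/39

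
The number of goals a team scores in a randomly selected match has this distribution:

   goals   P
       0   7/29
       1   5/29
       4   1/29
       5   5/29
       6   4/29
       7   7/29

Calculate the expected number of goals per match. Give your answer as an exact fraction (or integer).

E[X] = (7/29)·0 + (5/29)·1 + (1/29)·4 + (5/29)·5 + (4/29)·6 + (7/29)·7
     = 107/29

107/29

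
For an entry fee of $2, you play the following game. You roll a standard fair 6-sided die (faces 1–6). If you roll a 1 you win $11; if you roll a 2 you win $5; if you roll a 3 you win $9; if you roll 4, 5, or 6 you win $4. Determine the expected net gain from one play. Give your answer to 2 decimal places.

E[payout] = (1/2)·4 + (1/6)·5 + (1/6)·9 + (1/6)·11 = 37/6
Expected profit = 37/6 − 2 = 25/6 ≈ $4.17

$4.17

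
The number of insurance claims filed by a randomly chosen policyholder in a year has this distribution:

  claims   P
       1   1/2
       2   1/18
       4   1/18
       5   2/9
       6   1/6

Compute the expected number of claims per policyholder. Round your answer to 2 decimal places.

2.94

E[X] = (1/2)·1 + (1/18)·2 + (1/18)·4 + (2/9)·5 + (1/6)·6
     = 53/18 ≈ 2.94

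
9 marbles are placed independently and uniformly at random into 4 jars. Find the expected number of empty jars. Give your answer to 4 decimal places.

Let Xⱼ=1 if jar j is empty. P(Xⱼ=1) = ((4-1)/4)^9 = 19683/262144.
By linearity, E[#empty] = 4·19683/262144 = 19683/65536.
≈ 0.3003

0.3003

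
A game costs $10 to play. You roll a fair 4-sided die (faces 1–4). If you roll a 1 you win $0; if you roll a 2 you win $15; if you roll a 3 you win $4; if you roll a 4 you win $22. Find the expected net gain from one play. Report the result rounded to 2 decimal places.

E[payout] = (1/4)·0 + (1/4)·4 + (1/4)·15 + (1/4)·22 = 41/4
Expected profit = 41/4 − 10 = 1/4 ≈ $0.25

$0.25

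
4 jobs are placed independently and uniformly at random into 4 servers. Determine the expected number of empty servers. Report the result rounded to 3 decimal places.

Let Xⱼ=1 if server j is empty. P(Xⱼ=1) = ((4-1)/4)^4 = 81/256.
By linearity, E[#empty] = 4·81/256 = 81/64.
≈ 1.266

1.266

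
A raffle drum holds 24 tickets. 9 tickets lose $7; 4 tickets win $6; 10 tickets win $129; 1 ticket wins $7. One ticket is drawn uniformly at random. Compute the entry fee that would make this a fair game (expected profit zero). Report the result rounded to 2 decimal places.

$52.42

E[payout] = (9/24)·(-7) + (4/24)·6 + (10/24)·129 + (1/24)·7 = 629/12
Fair fee = E[payout] = 629/12 ≈ $52.42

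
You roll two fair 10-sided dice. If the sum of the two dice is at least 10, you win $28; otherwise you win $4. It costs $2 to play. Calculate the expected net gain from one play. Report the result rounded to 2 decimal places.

E[payout] = (9/25)·4 + (16/25)·28 = 484/25
Expected profit = 484/25 − 2 = 434/25 ≈ $17.36

$17.36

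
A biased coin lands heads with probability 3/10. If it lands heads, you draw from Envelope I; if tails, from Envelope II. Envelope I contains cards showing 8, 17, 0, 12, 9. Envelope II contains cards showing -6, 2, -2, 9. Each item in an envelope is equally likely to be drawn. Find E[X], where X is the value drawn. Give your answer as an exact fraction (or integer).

E[X | Envelope I] = (8 + 17 + 0 + 12 + 9)/5 = 46/5
E[X | Envelope II] = (-6 + 2 − 2 + 9)/4 = 3/4
E[X] = (3/10)·46/5 + (7/10)·3/4 = 657/200

657/200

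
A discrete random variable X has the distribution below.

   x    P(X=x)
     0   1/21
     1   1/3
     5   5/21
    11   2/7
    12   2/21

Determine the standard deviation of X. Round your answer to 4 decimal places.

E[X] = 122/21, E[X²] = 382/7
Var(X) = E[X²] − (E[X])² = 382/7 − 14884/441 = 9182/441
SD(X) = √(9182/441) ≈ 4.5630

4.5630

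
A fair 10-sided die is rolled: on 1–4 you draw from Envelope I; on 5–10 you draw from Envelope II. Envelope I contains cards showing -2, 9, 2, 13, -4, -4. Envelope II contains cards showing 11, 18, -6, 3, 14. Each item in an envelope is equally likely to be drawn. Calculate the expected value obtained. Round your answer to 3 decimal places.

5.733

E[X | Envelope I] = (-2 + 9 + 2 + 13 − 4 − 4)/6 = 7/3
E[X | Envelope II] = (11 + 18 − 6 + 3 + 14)/5 = 8
E[X] = (2/5)·7/3 + (3/5)·8 = 86/15 ≈ 5.733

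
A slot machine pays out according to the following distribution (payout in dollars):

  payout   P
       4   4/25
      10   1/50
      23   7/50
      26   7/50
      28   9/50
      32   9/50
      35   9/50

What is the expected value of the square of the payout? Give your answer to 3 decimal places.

E[X²] = (4/25)·16 + (1/50)·100 + (7/50)·529 + (7/50)·676 + (9/50)·784 + (9/50)·1024 + (9/50)·1225
     = 3596/5 ≈ 719.200

719.200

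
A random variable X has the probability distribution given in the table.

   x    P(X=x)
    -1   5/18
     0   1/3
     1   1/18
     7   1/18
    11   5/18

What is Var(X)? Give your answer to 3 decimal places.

26.284

E[X] = (5/18)·(-1) + (1/3)·0 + (1/18)·1 + (1/18)·7 + (5/18)·11 = 29/9
E[X²] = (5/18)·1 + (1/3)·0 + (1/18)·1 + (1/18)·49 + (5/18)·121 = 110/3
Var(X) = 110/3 − (29/9)² = 2129/81 ≈ 26.284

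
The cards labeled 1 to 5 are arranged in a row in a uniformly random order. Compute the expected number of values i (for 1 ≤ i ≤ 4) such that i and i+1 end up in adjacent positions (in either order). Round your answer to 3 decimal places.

For each i ∈ {1,…,4}, let Xᵢ = 1 if i and i+1 are adjacent. P(Xᵢ=1) = 2·(5−1)!/5! = 2/5.
By linearity, E[ΣXᵢ] = (4)·(2/5) = 8/5.
≈ 1.600

1.600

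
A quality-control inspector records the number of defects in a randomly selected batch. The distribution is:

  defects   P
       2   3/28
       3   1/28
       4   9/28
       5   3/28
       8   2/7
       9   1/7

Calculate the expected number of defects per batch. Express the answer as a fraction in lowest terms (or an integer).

E[X] = (3/28)·2 + (1/28)·3 + (9/28)·4 + (3/28)·5 + (2/7)·8 + (1/7)·9
     = 40/7

40/7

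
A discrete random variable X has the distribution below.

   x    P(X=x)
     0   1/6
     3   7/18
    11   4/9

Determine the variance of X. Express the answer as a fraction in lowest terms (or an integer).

6677/324

E[X] = (1/6)·0 + (7/18)·3 + (4/9)·11 = 109/18
E[X²] = (1/6)·0 + (7/18)·9 + (4/9)·121 = 1031/18
Var(X) = 1031/18 − (109/18)² = 6677/324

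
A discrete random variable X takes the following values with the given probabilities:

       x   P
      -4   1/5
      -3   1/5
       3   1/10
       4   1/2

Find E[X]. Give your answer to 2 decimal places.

0.90

E[X] = (1/5)·(-4) + (1/5)·(-3) + (1/10)·3 + (1/2)·4
     = 9/10 ≈ 0.90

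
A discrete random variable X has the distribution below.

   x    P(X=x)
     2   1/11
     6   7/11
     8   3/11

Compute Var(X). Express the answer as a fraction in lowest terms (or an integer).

E[X] = (1/11)·2 + (7/11)·6 + (3/11)·8 = 68/11
E[X²] = (1/11)·4 + (7/11)·36 + (3/11)·64 = 448/11
Var(X) = 448/11 − (68/11)² = 304/121

304/121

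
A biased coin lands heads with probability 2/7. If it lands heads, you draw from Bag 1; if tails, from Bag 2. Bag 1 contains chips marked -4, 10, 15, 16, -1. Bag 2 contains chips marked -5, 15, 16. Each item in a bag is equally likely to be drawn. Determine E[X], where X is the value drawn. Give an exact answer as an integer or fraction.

866/105

E[X | Bag 1] = (-4 + 10 + 15 + 16 − 1)/5 = 36/5
E[X | Bag 2] = (-5 + 15 + 16)/3 = 26/3
E[X] = (2/7)·36/5 + (5/7)·26/3 = 866/105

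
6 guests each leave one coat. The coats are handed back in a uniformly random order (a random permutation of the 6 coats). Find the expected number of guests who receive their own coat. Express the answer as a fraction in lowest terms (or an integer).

Let Xᵢ = 1 if person i gets their own coat. For each i, P(Xᵢ=1) = 1/6.
By linearity of expectation, E[X₁+…+X_6] = 6·(1/6) = 1.

1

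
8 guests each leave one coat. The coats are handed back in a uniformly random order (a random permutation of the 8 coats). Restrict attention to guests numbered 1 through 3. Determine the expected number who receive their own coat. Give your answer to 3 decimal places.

0.375

Let Xᵢ = 1 if person i gets their own coat. For each i, P(Xᵢ=1) = 1/8.
By linearity of expectation, E[X₁+…+X_3] = 3·(1/8) = 3/8.
≈ 0.375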